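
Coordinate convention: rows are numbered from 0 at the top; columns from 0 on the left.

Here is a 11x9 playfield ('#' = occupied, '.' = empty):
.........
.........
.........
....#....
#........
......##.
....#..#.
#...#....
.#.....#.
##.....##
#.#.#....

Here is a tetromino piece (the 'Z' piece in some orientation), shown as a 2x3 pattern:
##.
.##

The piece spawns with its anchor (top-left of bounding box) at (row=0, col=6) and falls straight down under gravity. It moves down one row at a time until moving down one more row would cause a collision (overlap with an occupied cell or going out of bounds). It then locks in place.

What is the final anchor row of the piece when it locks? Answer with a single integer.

Answer: 3

Derivation:
Spawn at (row=0, col=6). Try each row:
  row 0: fits
  row 1: fits
  row 2: fits
  row 3: fits
  row 4: blocked -> lock at row 3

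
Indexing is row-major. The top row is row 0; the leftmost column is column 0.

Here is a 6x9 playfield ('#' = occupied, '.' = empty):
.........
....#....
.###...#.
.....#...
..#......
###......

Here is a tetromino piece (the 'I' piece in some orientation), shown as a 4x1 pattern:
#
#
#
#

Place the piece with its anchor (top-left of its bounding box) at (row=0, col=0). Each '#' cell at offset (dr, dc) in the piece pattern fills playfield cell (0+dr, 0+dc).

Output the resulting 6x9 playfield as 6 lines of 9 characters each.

Answer: #........
#...#....
####...#.
#....#...
..#......
###......

Derivation:
Fill (0+0,0+0) = (0,0)
Fill (0+1,0+0) = (1,0)
Fill (0+2,0+0) = (2,0)
Fill (0+3,0+0) = (3,0)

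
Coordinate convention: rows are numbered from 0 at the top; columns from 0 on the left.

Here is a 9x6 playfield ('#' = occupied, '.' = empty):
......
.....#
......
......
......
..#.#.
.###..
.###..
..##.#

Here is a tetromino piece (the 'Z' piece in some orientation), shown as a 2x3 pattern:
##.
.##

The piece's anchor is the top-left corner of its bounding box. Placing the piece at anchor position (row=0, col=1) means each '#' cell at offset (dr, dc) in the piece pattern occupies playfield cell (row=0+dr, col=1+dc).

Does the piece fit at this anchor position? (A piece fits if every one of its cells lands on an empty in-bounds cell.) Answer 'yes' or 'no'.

Check each piece cell at anchor (0, 1):
  offset (0,0) -> (0,1): empty -> OK
  offset (0,1) -> (0,2): empty -> OK
  offset (1,1) -> (1,2): empty -> OK
  offset (1,2) -> (1,3): empty -> OK
All cells valid: yes

Answer: yes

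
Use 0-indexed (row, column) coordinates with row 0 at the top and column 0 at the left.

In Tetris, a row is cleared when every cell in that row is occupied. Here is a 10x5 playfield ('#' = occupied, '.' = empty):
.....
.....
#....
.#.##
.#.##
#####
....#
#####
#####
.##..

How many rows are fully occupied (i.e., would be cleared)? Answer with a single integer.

Check each row:
  row 0: 5 empty cells -> not full
  row 1: 5 empty cells -> not full
  row 2: 4 empty cells -> not full
  row 3: 2 empty cells -> not full
  row 4: 2 empty cells -> not full
  row 5: 0 empty cells -> FULL (clear)
  row 6: 4 empty cells -> not full
  row 7: 0 empty cells -> FULL (clear)
  row 8: 0 empty cells -> FULL (clear)
  row 9: 3 empty cells -> not full
Total rows cleared: 3

Answer: 3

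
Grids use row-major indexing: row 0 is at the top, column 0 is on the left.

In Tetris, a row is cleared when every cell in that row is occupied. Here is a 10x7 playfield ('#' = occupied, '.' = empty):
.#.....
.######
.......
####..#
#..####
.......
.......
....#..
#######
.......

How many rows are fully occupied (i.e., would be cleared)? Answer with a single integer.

Answer: 1

Derivation:
Check each row:
  row 0: 6 empty cells -> not full
  row 1: 1 empty cell -> not full
  row 2: 7 empty cells -> not full
  row 3: 2 empty cells -> not full
  row 4: 2 empty cells -> not full
  row 5: 7 empty cells -> not full
  row 6: 7 empty cells -> not full
  row 7: 6 empty cells -> not full
  row 8: 0 empty cells -> FULL (clear)
  row 9: 7 empty cells -> not full
Total rows cleared: 1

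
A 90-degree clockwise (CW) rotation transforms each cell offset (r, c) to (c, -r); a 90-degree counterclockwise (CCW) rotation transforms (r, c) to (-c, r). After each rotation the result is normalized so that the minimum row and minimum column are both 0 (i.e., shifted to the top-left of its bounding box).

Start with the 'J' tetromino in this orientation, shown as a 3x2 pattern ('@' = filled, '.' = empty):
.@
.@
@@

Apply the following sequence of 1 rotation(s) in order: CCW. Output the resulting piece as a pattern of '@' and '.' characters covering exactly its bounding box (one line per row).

Answer: @@@
..@

Derivation:
Start:
.@
.@
@@
After rotation 1 (CCW):
@@@
..@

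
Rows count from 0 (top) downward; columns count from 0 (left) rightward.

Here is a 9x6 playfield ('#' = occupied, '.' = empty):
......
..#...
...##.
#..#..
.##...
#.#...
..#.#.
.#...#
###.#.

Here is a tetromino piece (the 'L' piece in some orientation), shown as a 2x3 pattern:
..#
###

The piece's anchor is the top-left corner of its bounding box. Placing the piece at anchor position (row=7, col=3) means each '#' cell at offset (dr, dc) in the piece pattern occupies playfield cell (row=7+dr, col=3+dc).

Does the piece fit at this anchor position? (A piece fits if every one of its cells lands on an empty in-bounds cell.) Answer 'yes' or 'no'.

Check each piece cell at anchor (7, 3):
  offset (0,2) -> (7,5): occupied ('#') -> FAIL
  offset (1,0) -> (8,3): empty -> OK
  offset (1,1) -> (8,4): occupied ('#') -> FAIL
  offset (1,2) -> (8,5): empty -> OK
All cells valid: no

Answer: no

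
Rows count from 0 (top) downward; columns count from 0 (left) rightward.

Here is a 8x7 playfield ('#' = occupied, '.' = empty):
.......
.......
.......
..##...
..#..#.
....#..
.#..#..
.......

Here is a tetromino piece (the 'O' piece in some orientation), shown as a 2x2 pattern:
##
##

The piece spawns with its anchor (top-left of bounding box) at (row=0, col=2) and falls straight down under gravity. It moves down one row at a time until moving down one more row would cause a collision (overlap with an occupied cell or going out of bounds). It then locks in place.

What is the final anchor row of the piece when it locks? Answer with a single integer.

Answer: 1

Derivation:
Spawn at (row=0, col=2). Try each row:
  row 0: fits
  row 1: fits
  row 2: blocked -> lock at row 1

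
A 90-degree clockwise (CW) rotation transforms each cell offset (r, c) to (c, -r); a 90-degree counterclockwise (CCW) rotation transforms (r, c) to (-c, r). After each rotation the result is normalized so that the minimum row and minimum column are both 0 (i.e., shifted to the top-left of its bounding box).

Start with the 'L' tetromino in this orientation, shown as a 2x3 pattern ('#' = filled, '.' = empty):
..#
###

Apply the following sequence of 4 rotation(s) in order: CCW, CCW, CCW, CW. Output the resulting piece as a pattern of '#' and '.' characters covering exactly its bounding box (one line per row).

Start:
..#
###
After rotation 1 (CCW):
##
.#
.#
After rotation 2 (CCW):
###
#..
After rotation 3 (CCW):
#.
#.
##
After rotation 4 (CW):
###
#..

Answer: ###
#..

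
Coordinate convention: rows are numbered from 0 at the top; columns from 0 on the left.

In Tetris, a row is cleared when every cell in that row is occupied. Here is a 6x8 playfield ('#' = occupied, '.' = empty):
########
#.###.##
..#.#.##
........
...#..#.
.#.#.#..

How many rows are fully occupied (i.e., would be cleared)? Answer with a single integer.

Check each row:
  row 0: 0 empty cells -> FULL (clear)
  row 1: 2 empty cells -> not full
  row 2: 4 empty cells -> not full
  row 3: 8 empty cells -> not full
  row 4: 6 empty cells -> not full
  row 5: 5 empty cells -> not full
Total rows cleared: 1

Answer: 1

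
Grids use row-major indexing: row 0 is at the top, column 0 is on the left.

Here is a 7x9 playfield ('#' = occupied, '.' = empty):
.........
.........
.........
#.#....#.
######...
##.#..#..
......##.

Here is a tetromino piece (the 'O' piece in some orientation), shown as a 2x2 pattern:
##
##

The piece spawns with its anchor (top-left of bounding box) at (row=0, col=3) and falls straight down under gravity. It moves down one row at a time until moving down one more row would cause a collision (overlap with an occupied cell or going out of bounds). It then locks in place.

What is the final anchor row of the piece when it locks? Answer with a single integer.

Spawn at (row=0, col=3). Try each row:
  row 0: fits
  row 1: fits
  row 2: fits
  row 3: blocked -> lock at row 2

Answer: 2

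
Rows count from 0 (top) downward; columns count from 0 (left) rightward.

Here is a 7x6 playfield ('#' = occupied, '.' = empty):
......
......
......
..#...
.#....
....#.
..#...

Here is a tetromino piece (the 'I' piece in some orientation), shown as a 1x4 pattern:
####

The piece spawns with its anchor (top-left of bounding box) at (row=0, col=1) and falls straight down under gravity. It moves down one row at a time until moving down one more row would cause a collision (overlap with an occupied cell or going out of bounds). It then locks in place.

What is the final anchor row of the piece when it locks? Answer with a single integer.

Spawn at (row=0, col=1). Try each row:
  row 0: fits
  row 1: fits
  row 2: fits
  row 3: blocked -> lock at row 2

Answer: 2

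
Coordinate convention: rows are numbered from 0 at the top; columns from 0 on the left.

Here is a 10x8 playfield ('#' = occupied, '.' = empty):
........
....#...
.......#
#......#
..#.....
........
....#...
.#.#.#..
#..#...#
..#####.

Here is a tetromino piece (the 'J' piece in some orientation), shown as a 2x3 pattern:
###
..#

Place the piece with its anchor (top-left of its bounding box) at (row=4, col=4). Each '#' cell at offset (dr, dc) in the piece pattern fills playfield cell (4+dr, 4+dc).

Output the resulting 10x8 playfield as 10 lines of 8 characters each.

Fill (4+0,4+0) = (4,4)
Fill (4+0,4+1) = (4,5)
Fill (4+0,4+2) = (4,6)
Fill (4+1,4+2) = (5,6)

Answer: ........
....#...
.......#
#......#
..#.###.
......#.
....#...
.#.#.#..
#..#...#
..#####.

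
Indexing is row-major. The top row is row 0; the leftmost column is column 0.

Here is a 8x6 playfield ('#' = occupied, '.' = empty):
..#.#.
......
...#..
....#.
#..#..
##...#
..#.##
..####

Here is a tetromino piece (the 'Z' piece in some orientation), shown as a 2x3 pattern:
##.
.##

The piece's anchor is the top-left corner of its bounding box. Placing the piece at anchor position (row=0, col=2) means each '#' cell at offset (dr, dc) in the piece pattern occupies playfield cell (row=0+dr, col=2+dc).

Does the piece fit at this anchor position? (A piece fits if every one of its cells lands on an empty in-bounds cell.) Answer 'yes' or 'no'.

Answer: no

Derivation:
Check each piece cell at anchor (0, 2):
  offset (0,0) -> (0,2): occupied ('#') -> FAIL
  offset (0,1) -> (0,3): empty -> OK
  offset (1,1) -> (1,3): empty -> OK
  offset (1,2) -> (1,4): empty -> OK
All cells valid: no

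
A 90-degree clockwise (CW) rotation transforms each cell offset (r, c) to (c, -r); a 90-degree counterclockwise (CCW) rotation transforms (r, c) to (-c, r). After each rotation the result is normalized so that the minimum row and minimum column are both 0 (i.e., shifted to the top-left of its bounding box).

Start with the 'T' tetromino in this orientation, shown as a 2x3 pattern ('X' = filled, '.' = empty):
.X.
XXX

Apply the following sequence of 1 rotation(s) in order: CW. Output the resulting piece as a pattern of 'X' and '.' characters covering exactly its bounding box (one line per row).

Answer: X.
XX
X.

Derivation:
Start:
.X.
XXX
After rotation 1 (CW):
X.
XX
X.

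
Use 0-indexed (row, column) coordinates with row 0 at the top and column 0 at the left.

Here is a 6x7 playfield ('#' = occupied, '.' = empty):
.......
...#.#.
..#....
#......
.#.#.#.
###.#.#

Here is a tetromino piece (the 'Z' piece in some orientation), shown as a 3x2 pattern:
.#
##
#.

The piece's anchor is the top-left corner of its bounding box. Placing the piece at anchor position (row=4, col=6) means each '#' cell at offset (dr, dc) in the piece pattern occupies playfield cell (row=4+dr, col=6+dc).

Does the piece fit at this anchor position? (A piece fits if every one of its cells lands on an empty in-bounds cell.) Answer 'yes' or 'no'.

Check each piece cell at anchor (4, 6):
  offset (0,1) -> (4,7): out of bounds -> FAIL
  offset (1,0) -> (5,6): occupied ('#') -> FAIL
  offset (1,1) -> (5,7): out of bounds -> FAIL
  offset (2,0) -> (6,6): out of bounds -> FAIL
All cells valid: no

Answer: no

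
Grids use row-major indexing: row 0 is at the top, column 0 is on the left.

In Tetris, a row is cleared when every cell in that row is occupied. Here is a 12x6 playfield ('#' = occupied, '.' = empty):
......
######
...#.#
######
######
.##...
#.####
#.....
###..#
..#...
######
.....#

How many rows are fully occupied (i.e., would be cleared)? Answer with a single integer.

Check each row:
  row 0: 6 empty cells -> not full
  row 1: 0 empty cells -> FULL (clear)
  row 2: 4 empty cells -> not full
  row 3: 0 empty cells -> FULL (clear)
  row 4: 0 empty cells -> FULL (clear)
  row 5: 4 empty cells -> not full
  row 6: 1 empty cell -> not full
  row 7: 5 empty cells -> not full
  row 8: 2 empty cells -> not full
  row 9: 5 empty cells -> not full
  row 10: 0 empty cells -> FULL (clear)
  row 11: 5 empty cells -> not full
Total rows cleared: 4

Answer: 4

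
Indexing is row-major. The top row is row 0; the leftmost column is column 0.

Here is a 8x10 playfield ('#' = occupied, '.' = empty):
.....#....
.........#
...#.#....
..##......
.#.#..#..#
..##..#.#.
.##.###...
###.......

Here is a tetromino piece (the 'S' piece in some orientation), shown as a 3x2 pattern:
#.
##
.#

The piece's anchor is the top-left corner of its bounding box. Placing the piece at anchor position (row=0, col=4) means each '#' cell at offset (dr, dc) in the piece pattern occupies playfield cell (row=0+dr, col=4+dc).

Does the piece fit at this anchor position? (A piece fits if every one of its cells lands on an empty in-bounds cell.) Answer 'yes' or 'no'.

Answer: no

Derivation:
Check each piece cell at anchor (0, 4):
  offset (0,0) -> (0,4): empty -> OK
  offset (1,0) -> (1,4): empty -> OK
  offset (1,1) -> (1,5): empty -> OK
  offset (2,1) -> (2,5): occupied ('#') -> FAIL
All cells valid: no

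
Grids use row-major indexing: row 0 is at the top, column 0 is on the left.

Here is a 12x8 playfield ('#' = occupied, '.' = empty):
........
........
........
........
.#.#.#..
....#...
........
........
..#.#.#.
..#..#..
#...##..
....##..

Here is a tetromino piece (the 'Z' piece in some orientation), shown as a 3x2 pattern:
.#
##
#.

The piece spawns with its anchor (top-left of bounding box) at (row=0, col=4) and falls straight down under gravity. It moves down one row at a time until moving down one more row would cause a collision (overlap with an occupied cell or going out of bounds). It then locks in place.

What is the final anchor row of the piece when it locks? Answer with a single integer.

Spawn at (row=0, col=4). Try each row:
  row 0: fits
  row 1: fits
  row 2: fits
  row 3: blocked -> lock at row 2

Answer: 2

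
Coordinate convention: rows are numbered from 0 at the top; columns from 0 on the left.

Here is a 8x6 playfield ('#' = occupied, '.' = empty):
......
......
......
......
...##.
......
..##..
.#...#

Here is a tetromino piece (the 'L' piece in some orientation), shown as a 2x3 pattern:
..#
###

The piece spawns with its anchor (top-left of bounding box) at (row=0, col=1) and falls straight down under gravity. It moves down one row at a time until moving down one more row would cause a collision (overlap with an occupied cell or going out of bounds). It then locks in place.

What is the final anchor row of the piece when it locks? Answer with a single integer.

Spawn at (row=0, col=1). Try each row:
  row 0: fits
  row 1: fits
  row 2: fits
  row 3: blocked -> lock at row 2

Answer: 2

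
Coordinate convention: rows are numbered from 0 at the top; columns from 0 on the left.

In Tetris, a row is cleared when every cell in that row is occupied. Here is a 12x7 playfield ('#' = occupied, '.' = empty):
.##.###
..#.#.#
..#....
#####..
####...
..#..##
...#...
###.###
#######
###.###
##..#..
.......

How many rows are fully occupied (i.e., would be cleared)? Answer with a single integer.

Check each row:
  row 0: 2 empty cells -> not full
  row 1: 4 empty cells -> not full
  row 2: 6 empty cells -> not full
  row 3: 2 empty cells -> not full
  row 4: 3 empty cells -> not full
  row 5: 4 empty cells -> not full
  row 6: 6 empty cells -> not full
  row 7: 1 empty cell -> not full
  row 8: 0 empty cells -> FULL (clear)
  row 9: 1 empty cell -> not full
  row 10: 4 empty cells -> not full
  row 11: 7 empty cells -> not full
Total rows cleared: 1

Answer: 1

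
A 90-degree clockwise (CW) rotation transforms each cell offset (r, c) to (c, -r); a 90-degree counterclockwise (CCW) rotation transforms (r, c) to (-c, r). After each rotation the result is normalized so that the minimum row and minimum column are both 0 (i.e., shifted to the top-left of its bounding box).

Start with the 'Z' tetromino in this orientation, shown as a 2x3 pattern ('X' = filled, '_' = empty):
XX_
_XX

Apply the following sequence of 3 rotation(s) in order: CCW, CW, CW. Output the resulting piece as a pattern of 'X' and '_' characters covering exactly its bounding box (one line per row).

Answer: _X
XX
X_

Derivation:
Start:
XX_
_XX
After rotation 1 (CCW):
_X
XX
X_
After rotation 2 (CW):
XX_
_XX
After rotation 3 (CW):
_X
XX
X_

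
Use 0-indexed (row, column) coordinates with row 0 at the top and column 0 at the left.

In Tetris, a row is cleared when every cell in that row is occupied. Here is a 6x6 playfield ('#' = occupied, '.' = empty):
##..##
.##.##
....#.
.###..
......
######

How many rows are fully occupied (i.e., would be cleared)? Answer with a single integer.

Check each row:
  row 0: 2 empty cells -> not full
  row 1: 2 empty cells -> not full
  row 2: 5 empty cells -> not full
  row 3: 3 empty cells -> not full
  row 4: 6 empty cells -> not full
  row 5: 0 empty cells -> FULL (clear)
Total rows cleared: 1

Answer: 1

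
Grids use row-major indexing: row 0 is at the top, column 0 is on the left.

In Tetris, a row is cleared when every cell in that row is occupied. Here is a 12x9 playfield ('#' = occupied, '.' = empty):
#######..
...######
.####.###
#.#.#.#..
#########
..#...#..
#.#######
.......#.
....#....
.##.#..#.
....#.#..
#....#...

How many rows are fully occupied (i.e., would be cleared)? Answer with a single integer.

Check each row:
  row 0: 2 empty cells -> not full
  row 1: 3 empty cells -> not full
  row 2: 2 empty cells -> not full
  row 3: 5 empty cells -> not full
  row 4: 0 empty cells -> FULL (clear)
  row 5: 7 empty cells -> not full
  row 6: 1 empty cell -> not full
  row 7: 8 empty cells -> not full
  row 8: 8 empty cells -> not full
  row 9: 5 empty cells -> not full
  row 10: 7 empty cells -> not full
  row 11: 7 empty cells -> not full
Total rows cleared: 1

Answer: 1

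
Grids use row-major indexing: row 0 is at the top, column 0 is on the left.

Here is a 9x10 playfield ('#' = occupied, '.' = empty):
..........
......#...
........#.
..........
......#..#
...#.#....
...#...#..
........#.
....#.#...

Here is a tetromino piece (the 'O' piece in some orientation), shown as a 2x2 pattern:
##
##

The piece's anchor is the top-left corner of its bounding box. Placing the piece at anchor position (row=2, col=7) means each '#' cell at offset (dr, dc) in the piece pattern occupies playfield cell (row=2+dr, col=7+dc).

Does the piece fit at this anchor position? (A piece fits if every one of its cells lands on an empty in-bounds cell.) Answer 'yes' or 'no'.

Check each piece cell at anchor (2, 7):
  offset (0,0) -> (2,7): empty -> OK
  offset (0,1) -> (2,8): occupied ('#') -> FAIL
  offset (1,0) -> (3,7): empty -> OK
  offset (1,1) -> (3,8): empty -> OK
All cells valid: no

Answer: no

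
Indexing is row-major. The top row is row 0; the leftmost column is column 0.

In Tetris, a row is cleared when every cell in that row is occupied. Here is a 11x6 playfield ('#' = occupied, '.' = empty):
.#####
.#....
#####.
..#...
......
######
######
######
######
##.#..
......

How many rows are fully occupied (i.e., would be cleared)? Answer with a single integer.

Answer: 4

Derivation:
Check each row:
  row 0: 1 empty cell -> not full
  row 1: 5 empty cells -> not full
  row 2: 1 empty cell -> not full
  row 3: 5 empty cells -> not full
  row 4: 6 empty cells -> not full
  row 5: 0 empty cells -> FULL (clear)
  row 6: 0 empty cells -> FULL (clear)
  row 7: 0 empty cells -> FULL (clear)
  row 8: 0 empty cells -> FULL (clear)
  row 9: 3 empty cells -> not full
  row 10: 6 empty cells -> not full
Total rows cleared: 4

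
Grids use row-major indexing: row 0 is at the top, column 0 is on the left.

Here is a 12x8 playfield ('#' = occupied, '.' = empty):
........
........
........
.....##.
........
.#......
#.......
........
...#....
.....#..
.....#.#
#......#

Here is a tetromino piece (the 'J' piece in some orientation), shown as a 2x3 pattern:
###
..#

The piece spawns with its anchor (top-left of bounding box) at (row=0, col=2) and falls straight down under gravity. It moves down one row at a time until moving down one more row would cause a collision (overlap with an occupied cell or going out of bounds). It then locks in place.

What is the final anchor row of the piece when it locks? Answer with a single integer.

Answer: 7

Derivation:
Spawn at (row=0, col=2). Try each row:
  row 0: fits
  row 1: fits
  row 2: fits
  row 3: fits
  row 4: fits
  row 5: fits
  row 6: fits
  row 7: fits
  row 8: blocked -> lock at row 7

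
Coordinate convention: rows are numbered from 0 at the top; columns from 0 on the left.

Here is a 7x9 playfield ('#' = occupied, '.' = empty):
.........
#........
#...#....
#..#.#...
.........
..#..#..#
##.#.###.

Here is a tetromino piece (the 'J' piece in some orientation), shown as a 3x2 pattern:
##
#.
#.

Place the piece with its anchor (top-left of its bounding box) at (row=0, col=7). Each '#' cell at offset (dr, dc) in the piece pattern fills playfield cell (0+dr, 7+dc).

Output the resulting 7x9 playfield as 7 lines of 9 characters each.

Fill (0+0,7+0) = (0,7)
Fill (0+0,7+1) = (0,8)
Fill (0+1,7+0) = (1,7)
Fill (0+2,7+0) = (2,7)

Answer: .......##
#......#.
#...#..#.
#..#.#...
.........
..#..#..#
##.#.###.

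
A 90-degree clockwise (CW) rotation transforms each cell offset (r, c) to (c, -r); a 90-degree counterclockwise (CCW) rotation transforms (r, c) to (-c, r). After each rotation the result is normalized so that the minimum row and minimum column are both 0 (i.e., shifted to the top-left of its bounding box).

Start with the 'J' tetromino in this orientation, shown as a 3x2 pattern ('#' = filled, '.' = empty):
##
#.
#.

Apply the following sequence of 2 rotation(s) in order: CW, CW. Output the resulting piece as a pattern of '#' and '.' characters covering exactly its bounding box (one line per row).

Start:
##
#.
#.
After rotation 1 (CW):
###
..#
After rotation 2 (CW):
.#
.#
##

Answer: .#
.#
##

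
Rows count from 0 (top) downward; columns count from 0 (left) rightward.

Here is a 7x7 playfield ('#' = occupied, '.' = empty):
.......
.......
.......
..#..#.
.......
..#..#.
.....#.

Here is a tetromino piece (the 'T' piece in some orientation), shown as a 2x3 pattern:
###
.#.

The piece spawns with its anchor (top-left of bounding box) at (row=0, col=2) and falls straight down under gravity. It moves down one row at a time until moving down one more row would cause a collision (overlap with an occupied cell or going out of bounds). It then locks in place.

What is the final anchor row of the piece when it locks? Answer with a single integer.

Answer: 2

Derivation:
Spawn at (row=0, col=2). Try each row:
  row 0: fits
  row 1: fits
  row 2: fits
  row 3: blocked -> lock at row 2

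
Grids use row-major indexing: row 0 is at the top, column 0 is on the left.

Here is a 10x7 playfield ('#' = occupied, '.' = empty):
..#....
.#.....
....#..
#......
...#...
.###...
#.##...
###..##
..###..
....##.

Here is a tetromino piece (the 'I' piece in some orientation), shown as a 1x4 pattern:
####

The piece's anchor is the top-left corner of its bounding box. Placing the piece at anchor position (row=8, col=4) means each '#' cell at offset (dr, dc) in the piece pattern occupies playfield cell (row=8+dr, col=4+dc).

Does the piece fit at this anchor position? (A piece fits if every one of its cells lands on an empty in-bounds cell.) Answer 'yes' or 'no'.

Answer: no

Derivation:
Check each piece cell at anchor (8, 4):
  offset (0,0) -> (8,4): occupied ('#') -> FAIL
  offset (0,1) -> (8,5): empty -> OK
  offset (0,2) -> (8,6): empty -> OK
  offset (0,3) -> (8,7): out of bounds -> FAIL
All cells valid: no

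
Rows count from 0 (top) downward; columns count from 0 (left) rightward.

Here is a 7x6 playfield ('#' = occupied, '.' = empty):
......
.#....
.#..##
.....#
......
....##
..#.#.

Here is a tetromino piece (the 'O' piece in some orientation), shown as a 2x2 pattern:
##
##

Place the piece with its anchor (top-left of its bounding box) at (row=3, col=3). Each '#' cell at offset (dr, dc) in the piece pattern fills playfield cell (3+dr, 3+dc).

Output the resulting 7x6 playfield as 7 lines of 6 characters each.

Fill (3+0,3+0) = (3,3)
Fill (3+0,3+1) = (3,4)
Fill (3+1,3+0) = (4,3)
Fill (3+1,3+1) = (4,4)

Answer: ......
.#....
.#..##
...###
...##.
....##
..#.#.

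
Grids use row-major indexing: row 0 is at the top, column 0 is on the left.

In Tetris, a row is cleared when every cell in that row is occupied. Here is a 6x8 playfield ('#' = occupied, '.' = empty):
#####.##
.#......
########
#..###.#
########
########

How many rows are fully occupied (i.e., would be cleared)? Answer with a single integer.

Check each row:
  row 0: 1 empty cell -> not full
  row 1: 7 empty cells -> not full
  row 2: 0 empty cells -> FULL (clear)
  row 3: 3 empty cells -> not full
  row 4: 0 empty cells -> FULL (clear)
  row 5: 0 empty cells -> FULL (clear)
Total rows cleared: 3

Answer: 3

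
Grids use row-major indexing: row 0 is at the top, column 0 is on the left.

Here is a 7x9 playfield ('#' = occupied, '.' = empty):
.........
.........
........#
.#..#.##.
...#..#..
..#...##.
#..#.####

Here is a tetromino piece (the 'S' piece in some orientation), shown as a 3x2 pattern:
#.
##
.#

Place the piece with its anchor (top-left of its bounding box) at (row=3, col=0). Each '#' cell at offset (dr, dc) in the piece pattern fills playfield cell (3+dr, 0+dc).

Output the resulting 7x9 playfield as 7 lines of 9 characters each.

Fill (3+0,0+0) = (3,0)
Fill (3+1,0+0) = (4,0)
Fill (3+1,0+1) = (4,1)
Fill (3+2,0+1) = (5,1)

Answer: .........
.........
........#
##..#.##.
##.#..#..
.##...##.
#..#.####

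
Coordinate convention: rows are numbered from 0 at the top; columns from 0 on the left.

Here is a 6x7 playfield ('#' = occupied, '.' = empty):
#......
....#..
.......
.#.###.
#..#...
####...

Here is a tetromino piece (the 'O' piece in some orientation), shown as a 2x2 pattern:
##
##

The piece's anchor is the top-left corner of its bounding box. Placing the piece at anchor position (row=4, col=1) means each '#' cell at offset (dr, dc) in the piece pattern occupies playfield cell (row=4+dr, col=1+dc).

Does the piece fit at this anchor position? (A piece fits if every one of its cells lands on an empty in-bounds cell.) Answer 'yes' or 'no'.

Check each piece cell at anchor (4, 1):
  offset (0,0) -> (4,1): empty -> OK
  offset (0,1) -> (4,2): empty -> OK
  offset (1,0) -> (5,1): occupied ('#') -> FAIL
  offset (1,1) -> (5,2): occupied ('#') -> FAIL
All cells valid: no

Answer: no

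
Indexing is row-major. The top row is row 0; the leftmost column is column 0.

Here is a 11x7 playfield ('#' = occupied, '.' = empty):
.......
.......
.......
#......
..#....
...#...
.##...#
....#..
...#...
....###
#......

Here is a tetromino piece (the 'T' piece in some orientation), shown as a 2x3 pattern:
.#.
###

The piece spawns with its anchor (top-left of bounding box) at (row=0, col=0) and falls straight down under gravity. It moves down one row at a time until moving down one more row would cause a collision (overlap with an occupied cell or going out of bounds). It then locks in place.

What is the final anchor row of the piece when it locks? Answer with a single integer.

Answer: 1

Derivation:
Spawn at (row=0, col=0). Try each row:
  row 0: fits
  row 1: fits
  row 2: blocked -> lock at row 1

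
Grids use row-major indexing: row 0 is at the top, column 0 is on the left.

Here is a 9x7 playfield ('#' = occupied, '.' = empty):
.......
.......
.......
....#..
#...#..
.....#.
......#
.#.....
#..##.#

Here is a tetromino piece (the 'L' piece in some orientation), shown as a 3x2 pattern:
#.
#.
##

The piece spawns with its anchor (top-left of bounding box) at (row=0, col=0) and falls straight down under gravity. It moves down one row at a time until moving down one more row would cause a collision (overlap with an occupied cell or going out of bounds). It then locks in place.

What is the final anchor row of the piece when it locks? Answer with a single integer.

Answer: 1

Derivation:
Spawn at (row=0, col=0). Try each row:
  row 0: fits
  row 1: fits
  row 2: blocked -> lock at row 1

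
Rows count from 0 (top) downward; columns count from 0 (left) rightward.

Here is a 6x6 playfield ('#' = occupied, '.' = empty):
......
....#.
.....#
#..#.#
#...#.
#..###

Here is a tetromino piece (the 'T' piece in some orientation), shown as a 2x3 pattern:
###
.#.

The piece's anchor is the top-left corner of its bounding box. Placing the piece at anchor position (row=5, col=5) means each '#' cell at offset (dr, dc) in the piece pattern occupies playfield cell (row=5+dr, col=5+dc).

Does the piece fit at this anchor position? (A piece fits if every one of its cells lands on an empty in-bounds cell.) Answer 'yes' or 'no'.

Check each piece cell at anchor (5, 5):
  offset (0,0) -> (5,5): occupied ('#') -> FAIL
  offset (0,1) -> (5,6): out of bounds -> FAIL
  offset (0,2) -> (5,7): out of bounds -> FAIL
  offset (1,1) -> (6,6): out of bounds -> FAIL
All cells valid: no

Answer: no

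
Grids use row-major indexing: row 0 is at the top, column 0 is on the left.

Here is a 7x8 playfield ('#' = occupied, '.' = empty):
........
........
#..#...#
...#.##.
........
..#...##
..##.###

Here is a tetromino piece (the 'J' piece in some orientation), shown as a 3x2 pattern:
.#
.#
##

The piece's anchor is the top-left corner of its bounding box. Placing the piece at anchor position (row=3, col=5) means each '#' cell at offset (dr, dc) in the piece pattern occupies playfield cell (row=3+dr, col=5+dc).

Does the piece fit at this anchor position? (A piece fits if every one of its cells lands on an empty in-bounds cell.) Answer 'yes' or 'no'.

Answer: no

Derivation:
Check each piece cell at anchor (3, 5):
  offset (0,1) -> (3,6): occupied ('#') -> FAIL
  offset (1,1) -> (4,6): empty -> OK
  offset (2,0) -> (5,5): empty -> OK
  offset (2,1) -> (5,6): occupied ('#') -> FAIL
All cells valid: no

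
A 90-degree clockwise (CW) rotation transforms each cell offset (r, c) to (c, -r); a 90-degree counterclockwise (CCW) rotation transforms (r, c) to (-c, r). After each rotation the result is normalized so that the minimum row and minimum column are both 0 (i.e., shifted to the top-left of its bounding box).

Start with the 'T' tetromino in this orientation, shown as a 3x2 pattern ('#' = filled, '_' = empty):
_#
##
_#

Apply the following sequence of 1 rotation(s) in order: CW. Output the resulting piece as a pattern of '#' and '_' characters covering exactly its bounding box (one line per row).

Answer: _#_
###

Derivation:
Start:
_#
##
_#
After rotation 1 (CW):
_#_
###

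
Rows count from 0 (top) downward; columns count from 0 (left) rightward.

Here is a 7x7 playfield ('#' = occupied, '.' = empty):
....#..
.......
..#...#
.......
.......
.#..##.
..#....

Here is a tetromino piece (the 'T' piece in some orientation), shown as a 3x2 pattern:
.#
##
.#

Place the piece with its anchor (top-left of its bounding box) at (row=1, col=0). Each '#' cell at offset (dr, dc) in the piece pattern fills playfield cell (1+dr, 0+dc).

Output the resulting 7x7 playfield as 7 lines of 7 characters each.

Answer: ....#..
.#.....
###...#
.#.....
.......
.#..##.
..#....

Derivation:
Fill (1+0,0+1) = (1,1)
Fill (1+1,0+0) = (2,0)
Fill (1+1,0+1) = (2,1)
Fill (1+2,0+1) = (3,1)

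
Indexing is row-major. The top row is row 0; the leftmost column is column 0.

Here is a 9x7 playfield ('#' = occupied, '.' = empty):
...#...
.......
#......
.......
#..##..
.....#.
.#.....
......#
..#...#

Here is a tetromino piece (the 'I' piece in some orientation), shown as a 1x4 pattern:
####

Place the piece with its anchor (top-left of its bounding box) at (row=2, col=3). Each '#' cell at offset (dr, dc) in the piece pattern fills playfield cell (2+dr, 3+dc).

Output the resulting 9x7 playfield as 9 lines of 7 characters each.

Answer: ...#...
.......
#..####
.......
#..##..
.....#.
.#.....
......#
..#...#

Derivation:
Fill (2+0,3+0) = (2,3)
Fill (2+0,3+1) = (2,4)
Fill (2+0,3+2) = (2,5)
Fill (2+0,3+3) = (2,6)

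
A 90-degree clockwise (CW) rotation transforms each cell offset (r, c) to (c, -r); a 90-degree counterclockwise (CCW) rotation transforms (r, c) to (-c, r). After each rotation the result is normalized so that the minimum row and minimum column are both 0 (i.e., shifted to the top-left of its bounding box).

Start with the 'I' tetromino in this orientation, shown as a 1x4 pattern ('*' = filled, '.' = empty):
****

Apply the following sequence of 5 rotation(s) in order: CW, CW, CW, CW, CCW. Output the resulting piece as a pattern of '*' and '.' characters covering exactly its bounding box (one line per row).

Answer: *
*
*
*

Derivation:
Start:
****
After rotation 1 (CW):
*
*
*
*
After rotation 2 (CW):
****
After rotation 3 (CW):
*
*
*
*
After rotation 4 (CW):
****
After rotation 5 (CCW):
*
*
*
*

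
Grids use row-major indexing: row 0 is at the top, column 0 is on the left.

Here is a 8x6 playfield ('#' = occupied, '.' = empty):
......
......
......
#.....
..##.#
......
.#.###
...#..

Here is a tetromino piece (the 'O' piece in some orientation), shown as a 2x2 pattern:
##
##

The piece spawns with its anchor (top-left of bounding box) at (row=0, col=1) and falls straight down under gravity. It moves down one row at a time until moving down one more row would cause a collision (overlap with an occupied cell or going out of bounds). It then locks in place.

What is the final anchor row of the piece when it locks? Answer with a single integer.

Answer: 2

Derivation:
Spawn at (row=0, col=1). Try each row:
  row 0: fits
  row 1: fits
  row 2: fits
  row 3: blocked -> lock at row 2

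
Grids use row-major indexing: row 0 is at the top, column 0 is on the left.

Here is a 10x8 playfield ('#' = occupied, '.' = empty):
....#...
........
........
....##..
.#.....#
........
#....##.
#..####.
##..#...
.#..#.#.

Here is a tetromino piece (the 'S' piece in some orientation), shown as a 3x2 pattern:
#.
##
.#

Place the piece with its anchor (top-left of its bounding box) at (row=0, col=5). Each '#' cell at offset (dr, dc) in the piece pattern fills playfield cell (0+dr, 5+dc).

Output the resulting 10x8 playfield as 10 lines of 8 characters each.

Fill (0+0,5+0) = (0,5)
Fill (0+1,5+0) = (1,5)
Fill (0+1,5+1) = (1,6)
Fill (0+2,5+1) = (2,6)

Answer: ....##..
.....##.
......#.
....##..
.#.....#
........
#....##.
#..####.
##..#...
.#..#.#.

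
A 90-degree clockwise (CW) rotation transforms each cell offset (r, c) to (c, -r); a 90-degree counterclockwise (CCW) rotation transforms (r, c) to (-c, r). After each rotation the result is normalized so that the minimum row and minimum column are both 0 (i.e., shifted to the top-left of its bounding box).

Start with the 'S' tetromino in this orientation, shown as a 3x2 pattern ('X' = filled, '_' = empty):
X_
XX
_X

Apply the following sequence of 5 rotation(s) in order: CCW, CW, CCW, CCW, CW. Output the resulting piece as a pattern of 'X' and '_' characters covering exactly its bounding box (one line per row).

Start:
X_
XX
_X
After rotation 1 (CCW):
_XX
XX_
After rotation 2 (CW):
X_
XX
_X
After rotation 3 (CCW):
_XX
XX_
After rotation 4 (CCW):
X_
XX
_X
After rotation 5 (CW):
_XX
XX_

Answer: _XX
XX_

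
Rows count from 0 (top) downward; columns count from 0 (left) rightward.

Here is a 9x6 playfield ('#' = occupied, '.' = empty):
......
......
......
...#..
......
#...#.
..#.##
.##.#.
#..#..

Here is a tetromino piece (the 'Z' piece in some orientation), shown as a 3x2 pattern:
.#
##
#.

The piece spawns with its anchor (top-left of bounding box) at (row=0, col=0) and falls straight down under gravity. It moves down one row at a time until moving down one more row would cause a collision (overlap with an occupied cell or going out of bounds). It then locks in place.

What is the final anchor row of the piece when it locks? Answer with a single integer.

Spawn at (row=0, col=0). Try each row:
  row 0: fits
  row 1: fits
  row 2: fits
  row 3: blocked -> lock at row 2

Answer: 2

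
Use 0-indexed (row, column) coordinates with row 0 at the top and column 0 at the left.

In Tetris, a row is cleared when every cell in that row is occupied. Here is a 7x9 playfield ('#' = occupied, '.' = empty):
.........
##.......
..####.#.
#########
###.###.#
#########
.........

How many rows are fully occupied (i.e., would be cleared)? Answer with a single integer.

Answer: 2

Derivation:
Check each row:
  row 0: 9 empty cells -> not full
  row 1: 7 empty cells -> not full
  row 2: 4 empty cells -> not full
  row 3: 0 empty cells -> FULL (clear)
  row 4: 2 empty cells -> not full
  row 5: 0 empty cells -> FULL (clear)
  row 6: 9 empty cells -> not full
Total rows cleared: 2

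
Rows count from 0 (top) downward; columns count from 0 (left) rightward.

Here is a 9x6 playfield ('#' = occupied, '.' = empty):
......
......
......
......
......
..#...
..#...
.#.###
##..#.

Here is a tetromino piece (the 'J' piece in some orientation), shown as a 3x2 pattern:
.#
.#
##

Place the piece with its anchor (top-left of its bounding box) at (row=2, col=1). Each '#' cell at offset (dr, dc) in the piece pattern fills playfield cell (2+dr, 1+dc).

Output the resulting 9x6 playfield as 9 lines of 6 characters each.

Answer: ......
......
..#...
..#...
.##...
..#...
..#...
.#.###
##..#.

Derivation:
Fill (2+0,1+1) = (2,2)
Fill (2+1,1+1) = (3,2)
Fill (2+2,1+0) = (4,1)
Fill (2+2,1+1) = (4,2)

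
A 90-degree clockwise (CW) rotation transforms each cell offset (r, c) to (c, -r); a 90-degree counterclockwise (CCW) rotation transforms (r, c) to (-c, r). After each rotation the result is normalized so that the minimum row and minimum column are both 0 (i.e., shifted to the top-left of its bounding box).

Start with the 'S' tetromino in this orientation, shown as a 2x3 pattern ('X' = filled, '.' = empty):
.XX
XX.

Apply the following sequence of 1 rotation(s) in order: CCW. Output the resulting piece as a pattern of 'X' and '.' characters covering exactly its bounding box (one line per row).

Answer: X.
XX
.X

Derivation:
Start:
.XX
XX.
After rotation 1 (CCW):
X.
XX
.X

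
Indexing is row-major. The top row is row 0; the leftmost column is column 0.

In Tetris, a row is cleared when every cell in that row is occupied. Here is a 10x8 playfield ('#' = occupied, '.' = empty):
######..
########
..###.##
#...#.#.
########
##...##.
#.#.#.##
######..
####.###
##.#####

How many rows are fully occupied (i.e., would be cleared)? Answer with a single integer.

Answer: 2

Derivation:
Check each row:
  row 0: 2 empty cells -> not full
  row 1: 0 empty cells -> FULL (clear)
  row 2: 3 empty cells -> not full
  row 3: 5 empty cells -> not full
  row 4: 0 empty cells -> FULL (clear)
  row 5: 4 empty cells -> not full
  row 6: 3 empty cells -> not full
  row 7: 2 empty cells -> not full
  row 8: 1 empty cell -> not full
  row 9: 1 empty cell -> not full
Total rows cleared: 2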